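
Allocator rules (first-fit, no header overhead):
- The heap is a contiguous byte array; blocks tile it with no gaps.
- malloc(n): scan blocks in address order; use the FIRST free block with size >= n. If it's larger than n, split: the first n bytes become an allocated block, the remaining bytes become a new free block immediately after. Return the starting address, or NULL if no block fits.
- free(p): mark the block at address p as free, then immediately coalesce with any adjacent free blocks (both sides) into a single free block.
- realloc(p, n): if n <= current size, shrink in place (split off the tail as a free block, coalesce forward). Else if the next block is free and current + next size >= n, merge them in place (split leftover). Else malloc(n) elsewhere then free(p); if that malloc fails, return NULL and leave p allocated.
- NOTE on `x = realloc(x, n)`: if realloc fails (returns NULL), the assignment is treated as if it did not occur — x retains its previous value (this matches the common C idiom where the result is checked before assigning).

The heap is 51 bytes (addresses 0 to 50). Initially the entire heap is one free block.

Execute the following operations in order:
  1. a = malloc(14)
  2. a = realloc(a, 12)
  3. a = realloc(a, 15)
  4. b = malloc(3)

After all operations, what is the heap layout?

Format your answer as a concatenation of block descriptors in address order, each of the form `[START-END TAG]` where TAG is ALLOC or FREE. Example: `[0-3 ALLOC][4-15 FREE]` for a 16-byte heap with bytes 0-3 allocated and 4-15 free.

Answer: [0-14 ALLOC][15-17 ALLOC][18-50 FREE]

Derivation:
Op 1: a = malloc(14) -> a = 0; heap: [0-13 ALLOC][14-50 FREE]
Op 2: a = realloc(a, 12) -> a = 0; heap: [0-11 ALLOC][12-50 FREE]
Op 3: a = realloc(a, 15) -> a = 0; heap: [0-14 ALLOC][15-50 FREE]
Op 4: b = malloc(3) -> b = 15; heap: [0-14 ALLOC][15-17 ALLOC][18-50 FREE]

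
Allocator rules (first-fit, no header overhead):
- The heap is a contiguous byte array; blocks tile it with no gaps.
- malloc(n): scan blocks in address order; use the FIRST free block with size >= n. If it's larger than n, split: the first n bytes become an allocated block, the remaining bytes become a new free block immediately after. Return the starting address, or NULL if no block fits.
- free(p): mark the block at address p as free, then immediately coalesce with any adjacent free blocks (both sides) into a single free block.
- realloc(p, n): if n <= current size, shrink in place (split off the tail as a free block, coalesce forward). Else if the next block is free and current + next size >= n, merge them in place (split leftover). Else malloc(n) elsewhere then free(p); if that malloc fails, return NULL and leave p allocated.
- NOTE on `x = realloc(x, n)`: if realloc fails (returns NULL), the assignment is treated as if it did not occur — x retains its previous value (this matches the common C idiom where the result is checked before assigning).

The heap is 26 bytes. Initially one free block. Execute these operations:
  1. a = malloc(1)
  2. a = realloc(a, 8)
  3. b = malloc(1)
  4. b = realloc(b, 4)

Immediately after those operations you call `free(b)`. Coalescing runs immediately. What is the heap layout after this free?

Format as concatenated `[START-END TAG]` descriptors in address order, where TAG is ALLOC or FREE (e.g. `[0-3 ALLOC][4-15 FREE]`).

Answer: [0-7 ALLOC][8-25 FREE]

Derivation:
Op 1: a = malloc(1) -> a = 0; heap: [0-0 ALLOC][1-25 FREE]
Op 2: a = realloc(a, 8) -> a = 0; heap: [0-7 ALLOC][8-25 FREE]
Op 3: b = malloc(1) -> b = 8; heap: [0-7 ALLOC][8-8 ALLOC][9-25 FREE]
Op 4: b = realloc(b, 4) -> b = 8; heap: [0-7 ALLOC][8-11 ALLOC][12-25 FREE]
free(b): b = 8 -> block [8-11 ALLOC]; mark free, coalesce with adjacent free neighbors -> [0-7 ALLOC][8-25 FREE]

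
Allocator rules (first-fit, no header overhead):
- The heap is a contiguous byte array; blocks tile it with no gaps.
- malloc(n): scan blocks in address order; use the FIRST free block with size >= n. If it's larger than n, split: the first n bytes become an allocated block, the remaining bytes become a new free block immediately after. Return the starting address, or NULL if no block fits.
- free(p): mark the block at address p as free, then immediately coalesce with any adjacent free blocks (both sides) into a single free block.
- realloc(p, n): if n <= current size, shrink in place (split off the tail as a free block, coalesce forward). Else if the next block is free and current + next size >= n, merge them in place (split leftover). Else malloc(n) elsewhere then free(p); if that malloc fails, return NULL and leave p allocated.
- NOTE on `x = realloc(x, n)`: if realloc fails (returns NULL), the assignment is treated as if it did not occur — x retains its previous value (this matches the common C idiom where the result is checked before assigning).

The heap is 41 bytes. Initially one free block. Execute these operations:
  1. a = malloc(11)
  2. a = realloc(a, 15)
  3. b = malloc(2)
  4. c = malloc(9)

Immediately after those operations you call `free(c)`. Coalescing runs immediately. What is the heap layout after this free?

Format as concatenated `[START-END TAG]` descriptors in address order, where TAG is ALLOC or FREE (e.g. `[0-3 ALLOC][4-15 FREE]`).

Answer: [0-14 ALLOC][15-16 ALLOC][17-40 FREE]

Derivation:
Op 1: a = malloc(11) -> a = 0; heap: [0-10 ALLOC][11-40 FREE]
Op 2: a = realloc(a, 15) -> a = 0; heap: [0-14 ALLOC][15-40 FREE]
Op 3: b = malloc(2) -> b = 15; heap: [0-14 ALLOC][15-16 ALLOC][17-40 FREE]
Op 4: c = malloc(9) -> c = 17; heap: [0-14 ALLOC][15-16 ALLOC][17-25 ALLOC][26-40 FREE]
free(c): c = 17 -> block [17-25 ALLOC]; mark free, coalesce with adjacent free neighbors -> [0-14 ALLOC][15-16 ALLOC][17-40 FREE]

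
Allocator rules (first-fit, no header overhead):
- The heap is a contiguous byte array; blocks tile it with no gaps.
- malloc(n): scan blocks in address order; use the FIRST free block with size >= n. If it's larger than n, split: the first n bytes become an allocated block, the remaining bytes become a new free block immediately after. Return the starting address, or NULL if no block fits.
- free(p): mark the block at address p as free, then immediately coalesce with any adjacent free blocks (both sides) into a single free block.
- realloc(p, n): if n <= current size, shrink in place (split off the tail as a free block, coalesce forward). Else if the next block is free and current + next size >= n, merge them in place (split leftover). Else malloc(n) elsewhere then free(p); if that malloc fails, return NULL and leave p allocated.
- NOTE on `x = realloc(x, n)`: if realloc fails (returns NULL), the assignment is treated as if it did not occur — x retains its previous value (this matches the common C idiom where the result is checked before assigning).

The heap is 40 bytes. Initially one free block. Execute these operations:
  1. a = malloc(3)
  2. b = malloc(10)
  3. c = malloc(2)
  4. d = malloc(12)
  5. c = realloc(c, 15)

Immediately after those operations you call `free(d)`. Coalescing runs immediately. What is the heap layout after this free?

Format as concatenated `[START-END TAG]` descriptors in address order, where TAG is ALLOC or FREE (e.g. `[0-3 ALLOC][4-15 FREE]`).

Op 1: a = malloc(3) -> a = 0; heap: [0-2 ALLOC][3-39 FREE]
Op 2: b = malloc(10) -> b = 3; heap: [0-2 ALLOC][3-12 ALLOC][13-39 FREE]
Op 3: c = malloc(2) -> c = 13; heap: [0-2 ALLOC][3-12 ALLOC][13-14 ALLOC][15-39 FREE]
Op 4: d = malloc(12) -> d = 15; heap: [0-2 ALLOC][3-12 ALLOC][13-14 ALLOC][15-26 ALLOC][27-39 FREE]
Op 5: c = realloc(c, 15) -> NULL (c unchanged); heap: [0-2 ALLOC][3-12 ALLOC][13-14 ALLOC][15-26 ALLOC][27-39 FREE]
free(d): d = 15 -> block [15-26 ALLOC]; mark free, coalesce with adjacent free neighbors -> [0-2 ALLOC][3-12 ALLOC][13-14 ALLOC][15-39 FREE]

Answer: [0-2 ALLOC][3-12 ALLOC][13-14 ALLOC][15-39 FREE]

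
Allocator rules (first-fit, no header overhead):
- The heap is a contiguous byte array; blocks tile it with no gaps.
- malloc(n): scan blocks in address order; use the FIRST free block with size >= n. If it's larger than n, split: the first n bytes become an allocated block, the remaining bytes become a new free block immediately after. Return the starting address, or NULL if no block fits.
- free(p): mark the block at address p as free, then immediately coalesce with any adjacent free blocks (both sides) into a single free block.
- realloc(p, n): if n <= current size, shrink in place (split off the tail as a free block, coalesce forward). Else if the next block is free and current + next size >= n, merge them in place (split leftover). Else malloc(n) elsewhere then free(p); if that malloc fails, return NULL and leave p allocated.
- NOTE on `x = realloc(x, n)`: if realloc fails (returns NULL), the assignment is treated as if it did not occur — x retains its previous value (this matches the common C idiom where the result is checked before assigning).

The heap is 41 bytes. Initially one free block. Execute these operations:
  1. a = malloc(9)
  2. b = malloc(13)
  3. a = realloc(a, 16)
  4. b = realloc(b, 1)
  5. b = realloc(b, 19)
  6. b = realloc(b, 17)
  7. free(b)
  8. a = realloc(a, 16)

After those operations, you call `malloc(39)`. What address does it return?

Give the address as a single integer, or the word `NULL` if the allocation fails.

Op 1: a = malloc(9) -> a = 0; heap: [0-8 ALLOC][9-40 FREE]
Op 2: b = malloc(13) -> b = 9; heap: [0-8 ALLOC][9-21 ALLOC][22-40 FREE]
Op 3: a = realloc(a, 16) -> a = 22; heap: [0-8 FREE][9-21 ALLOC][22-37 ALLOC][38-40 FREE]
Op 4: b = realloc(b, 1) -> b = 9; heap: [0-8 FREE][9-9 ALLOC][10-21 FREE][22-37 ALLOC][38-40 FREE]
Op 5: b = realloc(b, 19) -> NULL (b unchanged); heap: [0-8 FREE][9-9 ALLOC][10-21 FREE][22-37 ALLOC][38-40 FREE]
Op 6: b = realloc(b, 17) -> NULL (b unchanged); heap: [0-8 FREE][9-9 ALLOC][10-21 FREE][22-37 ALLOC][38-40 FREE]
Op 7: free(b) -> (freed b); heap: [0-21 FREE][22-37 ALLOC][38-40 FREE]
Op 8: a = realloc(a, 16) -> a = 22; heap: [0-21 FREE][22-37 ALLOC][38-40 FREE]
malloc(39): first-fit scan over [0-21 FREE][22-37 ALLOC][38-40 FREE] -> NULL

Answer: NULL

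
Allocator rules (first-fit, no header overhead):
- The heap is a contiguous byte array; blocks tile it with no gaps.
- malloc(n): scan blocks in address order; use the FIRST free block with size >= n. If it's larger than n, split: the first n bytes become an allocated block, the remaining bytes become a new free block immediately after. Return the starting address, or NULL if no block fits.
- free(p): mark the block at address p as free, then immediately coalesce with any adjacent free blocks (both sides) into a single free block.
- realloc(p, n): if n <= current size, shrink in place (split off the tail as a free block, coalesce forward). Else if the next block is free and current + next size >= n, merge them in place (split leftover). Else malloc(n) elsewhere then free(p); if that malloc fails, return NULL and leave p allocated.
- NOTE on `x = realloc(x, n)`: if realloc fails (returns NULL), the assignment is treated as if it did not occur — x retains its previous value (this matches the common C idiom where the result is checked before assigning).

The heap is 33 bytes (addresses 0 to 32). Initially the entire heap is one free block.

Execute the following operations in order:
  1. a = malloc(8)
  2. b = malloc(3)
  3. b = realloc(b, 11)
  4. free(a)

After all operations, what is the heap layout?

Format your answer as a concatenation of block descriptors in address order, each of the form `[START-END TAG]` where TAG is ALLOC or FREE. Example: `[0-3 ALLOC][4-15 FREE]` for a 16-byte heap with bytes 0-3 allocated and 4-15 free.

Op 1: a = malloc(8) -> a = 0; heap: [0-7 ALLOC][8-32 FREE]
Op 2: b = malloc(3) -> b = 8; heap: [0-7 ALLOC][8-10 ALLOC][11-32 FREE]
Op 3: b = realloc(b, 11) -> b = 8; heap: [0-7 ALLOC][8-18 ALLOC][19-32 FREE]
Op 4: free(a) -> (freed a); heap: [0-7 FREE][8-18 ALLOC][19-32 FREE]

Answer: [0-7 FREE][8-18 ALLOC][19-32 FREE]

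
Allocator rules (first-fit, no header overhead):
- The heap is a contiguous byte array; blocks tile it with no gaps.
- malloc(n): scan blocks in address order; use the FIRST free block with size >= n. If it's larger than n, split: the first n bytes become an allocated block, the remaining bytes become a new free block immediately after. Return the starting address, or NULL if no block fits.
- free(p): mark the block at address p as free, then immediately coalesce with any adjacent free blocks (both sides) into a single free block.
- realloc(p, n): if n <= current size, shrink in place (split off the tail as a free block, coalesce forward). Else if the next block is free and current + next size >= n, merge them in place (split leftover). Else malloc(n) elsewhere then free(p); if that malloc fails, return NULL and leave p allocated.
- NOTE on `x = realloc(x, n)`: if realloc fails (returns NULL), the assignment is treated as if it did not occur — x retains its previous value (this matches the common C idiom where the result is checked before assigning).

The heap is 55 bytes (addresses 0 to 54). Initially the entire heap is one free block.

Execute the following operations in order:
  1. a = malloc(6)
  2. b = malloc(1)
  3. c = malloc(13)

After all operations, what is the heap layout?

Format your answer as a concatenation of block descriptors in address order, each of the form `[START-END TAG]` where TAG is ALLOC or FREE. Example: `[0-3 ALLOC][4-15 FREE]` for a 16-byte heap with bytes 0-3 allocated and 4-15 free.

Answer: [0-5 ALLOC][6-6 ALLOC][7-19 ALLOC][20-54 FREE]

Derivation:
Op 1: a = malloc(6) -> a = 0; heap: [0-5 ALLOC][6-54 FREE]
Op 2: b = malloc(1) -> b = 6; heap: [0-5 ALLOC][6-6 ALLOC][7-54 FREE]
Op 3: c = malloc(13) -> c = 7; heap: [0-5 ALLOC][6-6 ALLOC][7-19 ALLOC][20-54 FREE]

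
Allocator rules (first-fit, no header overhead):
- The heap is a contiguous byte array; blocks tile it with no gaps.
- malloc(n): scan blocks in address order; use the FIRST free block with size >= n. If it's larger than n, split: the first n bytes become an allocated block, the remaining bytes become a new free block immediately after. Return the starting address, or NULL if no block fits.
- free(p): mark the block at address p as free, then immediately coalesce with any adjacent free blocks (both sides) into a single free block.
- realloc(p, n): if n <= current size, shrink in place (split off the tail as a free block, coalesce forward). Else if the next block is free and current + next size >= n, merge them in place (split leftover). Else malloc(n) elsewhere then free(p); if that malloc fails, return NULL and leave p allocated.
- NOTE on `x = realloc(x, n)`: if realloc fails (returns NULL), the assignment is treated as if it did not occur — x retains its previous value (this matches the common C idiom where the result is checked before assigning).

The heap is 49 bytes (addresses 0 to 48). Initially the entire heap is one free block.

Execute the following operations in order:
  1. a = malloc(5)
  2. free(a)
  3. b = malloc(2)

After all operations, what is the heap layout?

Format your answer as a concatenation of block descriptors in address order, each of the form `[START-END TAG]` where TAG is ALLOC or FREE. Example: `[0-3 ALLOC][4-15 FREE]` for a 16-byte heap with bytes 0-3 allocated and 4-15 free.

Op 1: a = malloc(5) -> a = 0; heap: [0-4 ALLOC][5-48 FREE]
Op 2: free(a) -> (freed a); heap: [0-48 FREE]
Op 3: b = malloc(2) -> b = 0; heap: [0-1 ALLOC][2-48 FREE]

Answer: [0-1 ALLOC][2-48 FREE]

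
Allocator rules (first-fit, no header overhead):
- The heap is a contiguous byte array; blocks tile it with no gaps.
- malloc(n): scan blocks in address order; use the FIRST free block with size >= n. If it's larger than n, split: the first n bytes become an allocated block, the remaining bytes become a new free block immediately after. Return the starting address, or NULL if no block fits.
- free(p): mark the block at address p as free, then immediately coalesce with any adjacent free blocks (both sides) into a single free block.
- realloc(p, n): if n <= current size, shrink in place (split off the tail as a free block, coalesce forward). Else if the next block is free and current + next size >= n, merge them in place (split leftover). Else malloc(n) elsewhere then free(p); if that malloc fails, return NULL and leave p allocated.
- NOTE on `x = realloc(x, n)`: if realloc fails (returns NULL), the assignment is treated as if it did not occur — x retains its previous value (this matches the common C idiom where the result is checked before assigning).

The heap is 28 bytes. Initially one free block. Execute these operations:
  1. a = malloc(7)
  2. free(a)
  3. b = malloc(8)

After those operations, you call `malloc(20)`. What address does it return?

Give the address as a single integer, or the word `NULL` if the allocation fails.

Op 1: a = malloc(7) -> a = 0; heap: [0-6 ALLOC][7-27 FREE]
Op 2: free(a) -> (freed a); heap: [0-27 FREE]
Op 3: b = malloc(8) -> b = 0; heap: [0-7 ALLOC][8-27 FREE]
malloc(20): first-fit scan over [0-7 ALLOC][8-27 FREE] -> 8

Answer: 8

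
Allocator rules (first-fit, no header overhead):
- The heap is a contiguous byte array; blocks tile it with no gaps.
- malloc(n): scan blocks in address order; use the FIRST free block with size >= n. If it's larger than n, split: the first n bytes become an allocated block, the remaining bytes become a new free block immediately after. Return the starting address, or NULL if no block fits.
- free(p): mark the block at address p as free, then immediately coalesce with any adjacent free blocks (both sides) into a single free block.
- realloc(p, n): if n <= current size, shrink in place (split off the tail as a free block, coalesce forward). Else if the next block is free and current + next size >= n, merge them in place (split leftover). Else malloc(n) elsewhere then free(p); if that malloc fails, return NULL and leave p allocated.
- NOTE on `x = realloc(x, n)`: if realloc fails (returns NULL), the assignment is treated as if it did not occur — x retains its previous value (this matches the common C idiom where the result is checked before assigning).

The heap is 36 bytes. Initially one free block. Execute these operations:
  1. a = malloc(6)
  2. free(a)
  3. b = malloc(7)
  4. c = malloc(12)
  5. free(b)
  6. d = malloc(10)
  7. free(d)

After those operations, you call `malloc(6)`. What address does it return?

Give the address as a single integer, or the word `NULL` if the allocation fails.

Op 1: a = malloc(6) -> a = 0; heap: [0-5 ALLOC][6-35 FREE]
Op 2: free(a) -> (freed a); heap: [0-35 FREE]
Op 3: b = malloc(7) -> b = 0; heap: [0-6 ALLOC][7-35 FREE]
Op 4: c = malloc(12) -> c = 7; heap: [0-6 ALLOC][7-18 ALLOC][19-35 FREE]
Op 5: free(b) -> (freed b); heap: [0-6 FREE][7-18 ALLOC][19-35 FREE]
Op 6: d = malloc(10) -> d = 19; heap: [0-6 FREE][7-18 ALLOC][19-28 ALLOC][29-35 FREE]
Op 7: free(d) -> (freed d); heap: [0-6 FREE][7-18 ALLOC][19-35 FREE]
malloc(6): first-fit scan over [0-6 FREE][7-18 ALLOC][19-35 FREE] -> 0

Answer: 0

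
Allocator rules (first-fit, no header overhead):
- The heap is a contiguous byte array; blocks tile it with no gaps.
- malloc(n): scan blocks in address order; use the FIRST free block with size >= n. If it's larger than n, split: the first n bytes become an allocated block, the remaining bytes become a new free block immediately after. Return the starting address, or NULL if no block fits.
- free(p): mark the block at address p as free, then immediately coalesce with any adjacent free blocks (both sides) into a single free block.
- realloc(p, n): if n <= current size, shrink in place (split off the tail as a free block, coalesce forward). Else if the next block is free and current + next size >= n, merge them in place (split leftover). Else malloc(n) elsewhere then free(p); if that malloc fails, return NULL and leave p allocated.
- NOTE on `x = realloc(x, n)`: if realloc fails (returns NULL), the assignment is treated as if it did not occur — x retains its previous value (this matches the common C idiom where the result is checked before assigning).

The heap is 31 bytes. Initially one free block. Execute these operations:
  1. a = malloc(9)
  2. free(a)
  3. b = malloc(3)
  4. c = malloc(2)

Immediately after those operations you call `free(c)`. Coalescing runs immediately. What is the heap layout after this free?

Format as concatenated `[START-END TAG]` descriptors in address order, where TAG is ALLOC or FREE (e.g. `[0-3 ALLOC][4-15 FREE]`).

Answer: [0-2 ALLOC][3-30 FREE]

Derivation:
Op 1: a = malloc(9) -> a = 0; heap: [0-8 ALLOC][9-30 FREE]
Op 2: free(a) -> (freed a); heap: [0-30 FREE]
Op 3: b = malloc(3) -> b = 0; heap: [0-2 ALLOC][3-30 FREE]
Op 4: c = malloc(2) -> c = 3; heap: [0-2 ALLOC][3-4 ALLOC][5-30 FREE]
free(c): c = 3 -> block [3-4 ALLOC]; mark free, coalesce with adjacent free neighbors -> [0-2 ALLOC][3-30 FREE]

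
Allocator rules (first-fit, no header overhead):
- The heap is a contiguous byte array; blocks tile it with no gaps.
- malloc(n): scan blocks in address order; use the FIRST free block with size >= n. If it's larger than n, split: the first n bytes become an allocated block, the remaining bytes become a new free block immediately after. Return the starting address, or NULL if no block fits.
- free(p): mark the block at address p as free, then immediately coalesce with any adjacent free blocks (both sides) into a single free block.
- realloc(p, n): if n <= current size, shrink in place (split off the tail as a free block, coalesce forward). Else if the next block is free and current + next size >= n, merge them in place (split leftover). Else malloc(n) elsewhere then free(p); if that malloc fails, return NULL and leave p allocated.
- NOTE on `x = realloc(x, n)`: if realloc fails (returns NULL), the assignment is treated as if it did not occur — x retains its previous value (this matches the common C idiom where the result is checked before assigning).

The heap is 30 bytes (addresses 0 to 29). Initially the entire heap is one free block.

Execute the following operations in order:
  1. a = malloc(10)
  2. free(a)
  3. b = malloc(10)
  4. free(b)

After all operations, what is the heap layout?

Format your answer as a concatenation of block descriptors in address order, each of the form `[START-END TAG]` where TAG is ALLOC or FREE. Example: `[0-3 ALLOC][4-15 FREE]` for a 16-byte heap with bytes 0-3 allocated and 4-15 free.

Answer: [0-29 FREE]

Derivation:
Op 1: a = malloc(10) -> a = 0; heap: [0-9 ALLOC][10-29 FREE]
Op 2: free(a) -> (freed a); heap: [0-29 FREE]
Op 3: b = malloc(10) -> b = 0; heap: [0-9 ALLOC][10-29 FREE]
Op 4: free(b) -> (freed b); heap: [0-29 FREE]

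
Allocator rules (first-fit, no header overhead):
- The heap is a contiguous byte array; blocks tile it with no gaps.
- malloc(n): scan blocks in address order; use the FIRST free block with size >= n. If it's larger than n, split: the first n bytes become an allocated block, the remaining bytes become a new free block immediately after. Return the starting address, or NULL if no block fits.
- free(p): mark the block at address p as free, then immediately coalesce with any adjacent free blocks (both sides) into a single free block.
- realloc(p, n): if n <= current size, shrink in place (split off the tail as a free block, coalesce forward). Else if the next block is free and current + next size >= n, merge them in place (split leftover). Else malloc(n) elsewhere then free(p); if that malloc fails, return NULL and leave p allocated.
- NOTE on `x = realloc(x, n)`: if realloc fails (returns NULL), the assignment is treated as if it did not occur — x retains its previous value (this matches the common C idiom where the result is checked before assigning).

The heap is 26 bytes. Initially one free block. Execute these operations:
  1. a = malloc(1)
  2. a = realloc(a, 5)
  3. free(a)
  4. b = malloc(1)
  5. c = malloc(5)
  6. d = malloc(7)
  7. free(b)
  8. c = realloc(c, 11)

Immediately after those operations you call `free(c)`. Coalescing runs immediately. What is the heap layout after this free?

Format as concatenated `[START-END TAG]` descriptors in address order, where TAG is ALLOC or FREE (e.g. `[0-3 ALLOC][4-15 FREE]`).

Op 1: a = malloc(1) -> a = 0; heap: [0-0 ALLOC][1-25 FREE]
Op 2: a = realloc(a, 5) -> a = 0; heap: [0-4 ALLOC][5-25 FREE]
Op 3: free(a) -> (freed a); heap: [0-25 FREE]
Op 4: b = malloc(1) -> b = 0; heap: [0-0 ALLOC][1-25 FREE]
Op 5: c = malloc(5) -> c = 1; heap: [0-0 ALLOC][1-5 ALLOC][6-25 FREE]
Op 6: d = malloc(7) -> d = 6; heap: [0-0 ALLOC][1-5 ALLOC][6-12 ALLOC][13-25 FREE]
Op 7: free(b) -> (freed b); heap: [0-0 FREE][1-5 ALLOC][6-12 ALLOC][13-25 FREE]
Op 8: c = realloc(c, 11) -> c = 13; heap: [0-5 FREE][6-12 ALLOC][13-23 ALLOC][24-25 FREE]
free(c): c = 13 -> block [13-23 ALLOC]; mark free, coalesce with adjacent free neighbors -> [0-5 FREE][6-12 ALLOC][13-25 FREE]

Answer: [0-5 FREE][6-12 ALLOC][13-25 FREE]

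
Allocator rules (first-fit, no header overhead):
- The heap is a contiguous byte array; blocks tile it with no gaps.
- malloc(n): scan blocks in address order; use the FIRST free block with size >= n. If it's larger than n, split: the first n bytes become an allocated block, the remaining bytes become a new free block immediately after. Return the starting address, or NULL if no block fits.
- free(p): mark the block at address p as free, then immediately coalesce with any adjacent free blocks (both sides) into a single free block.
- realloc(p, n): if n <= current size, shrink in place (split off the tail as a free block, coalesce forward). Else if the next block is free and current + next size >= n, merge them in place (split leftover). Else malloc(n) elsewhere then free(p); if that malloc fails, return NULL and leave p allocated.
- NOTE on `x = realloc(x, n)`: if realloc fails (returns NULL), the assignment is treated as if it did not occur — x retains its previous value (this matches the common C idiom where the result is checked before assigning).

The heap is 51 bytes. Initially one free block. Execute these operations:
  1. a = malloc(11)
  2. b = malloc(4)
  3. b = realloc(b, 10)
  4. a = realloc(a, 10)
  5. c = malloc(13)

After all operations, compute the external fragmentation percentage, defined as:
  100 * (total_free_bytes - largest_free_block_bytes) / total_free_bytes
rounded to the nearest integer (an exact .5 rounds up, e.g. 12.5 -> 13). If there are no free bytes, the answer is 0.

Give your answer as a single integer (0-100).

Op 1: a = malloc(11) -> a = 0; heap: [0-10 ALLOC][11-50 FREE]
Op 2: b = malloc(4) -> b = 11; heap: [0-10 ALLOC][11-14 ALLOC][15-50 FREE]
Op 3: b = realloc(b, 10) -> b = 11; heap: [0-10 ALLOC][11-20 ALLOC][21-50 FREE]
Op 4: a = realloc(a, 10) -> a = 0; heap: [0-9 ALLOC][10-10 FREE][11-20 ALLOC][21-50 FREE]
Op 5: c = malloc(13) -> c = 21; heap: [0-9 ALLOC][10-10 FREE][11-20 ALLOC][21-33 ALLOC][34-50 FREE]
Free blocks: [1 17] total_free=18 largest=17 -> 100*(18-17)/18 = 100/18 ≈ 5.556 -> rounds to 6

Answer: 6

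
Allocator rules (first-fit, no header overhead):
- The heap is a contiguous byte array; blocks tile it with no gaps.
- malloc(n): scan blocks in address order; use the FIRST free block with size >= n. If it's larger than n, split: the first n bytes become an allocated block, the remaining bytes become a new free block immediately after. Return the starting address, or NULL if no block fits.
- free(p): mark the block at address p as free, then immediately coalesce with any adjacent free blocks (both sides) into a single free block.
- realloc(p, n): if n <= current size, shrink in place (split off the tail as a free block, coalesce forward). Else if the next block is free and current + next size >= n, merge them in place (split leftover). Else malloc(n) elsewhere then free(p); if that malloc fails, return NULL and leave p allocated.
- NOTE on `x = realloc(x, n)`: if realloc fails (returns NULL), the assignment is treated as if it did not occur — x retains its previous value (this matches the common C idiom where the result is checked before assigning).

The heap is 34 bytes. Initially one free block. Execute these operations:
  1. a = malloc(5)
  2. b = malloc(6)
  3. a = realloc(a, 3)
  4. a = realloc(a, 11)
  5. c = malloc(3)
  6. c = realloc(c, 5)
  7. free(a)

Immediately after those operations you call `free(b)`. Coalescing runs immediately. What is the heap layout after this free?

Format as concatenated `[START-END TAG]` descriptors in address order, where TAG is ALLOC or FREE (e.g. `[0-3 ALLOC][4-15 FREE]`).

Answer: [0-4 ALLOC][5-33 FREE]

Derivation:
Op 1: a = malloc(5) -> a = 0; heap: [0-4 ALLOC][5-33 FREE]
Op 2: b = malloc(6) -> b = 5; heap: [0-4 ALLOC][5-10 ALLOC][11-33 FREE]
Op 3: a = realloc(a, 3) -> a = 0; heap: [0-2 ALLOC][3-4 FREE][5-10 ALLOC][11-33 FREE]
Op 4: a = realloc(a, 11) -> a = 11; heap: [0-4 FREE][5-10 ALLOC][11-21 ALLOC][22-33 FREE]
Op 5: c = malloc(3) -> c = 0; heap: [0-2 ALLOC][3-4 FREE][5-10 ALLOC][11-21 ALLOC][22-33 FREE]
Op 6: c = realloc(c, 5) -> c = 0; heap: [0-4 ALLOC][5-10 ALLOC][11-21 ALLOC][22-33 FREE]
Op 7: free(a) -> (freed a); heap: [0-4 ALLOC][5-10 ALLOC][11-33 FREE]
free(b): b = 5 -> block [5-10 ALLOC]; mark free, coalesce with adjacent free neighbors -> [0-4 ALLOC][5-33 FREE]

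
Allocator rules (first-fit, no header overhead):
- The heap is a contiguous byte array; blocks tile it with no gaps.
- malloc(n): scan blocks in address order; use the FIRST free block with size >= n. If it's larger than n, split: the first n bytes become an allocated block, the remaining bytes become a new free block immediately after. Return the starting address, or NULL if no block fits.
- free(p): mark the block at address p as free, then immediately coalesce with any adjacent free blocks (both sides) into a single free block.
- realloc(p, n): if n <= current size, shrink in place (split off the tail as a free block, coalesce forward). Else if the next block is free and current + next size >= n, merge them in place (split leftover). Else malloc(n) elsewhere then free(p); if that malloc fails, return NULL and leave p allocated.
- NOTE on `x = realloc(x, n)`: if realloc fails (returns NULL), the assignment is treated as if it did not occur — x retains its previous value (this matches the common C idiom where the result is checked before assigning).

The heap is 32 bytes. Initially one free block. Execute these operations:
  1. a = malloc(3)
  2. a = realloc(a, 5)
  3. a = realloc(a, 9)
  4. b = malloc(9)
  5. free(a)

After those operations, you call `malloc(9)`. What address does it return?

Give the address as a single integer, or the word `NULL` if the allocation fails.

Op 1: a = malloc(3) -> a = 0; heap: [0-2 ALLOC][3-31 FREE]
Op 2: a = realloc(a, 5) -> a = 0; heap: [0-4 ALLOC][5-31 FREE]
Op 3: a = realloc(a, 9) -> a = 0; heap: [0-8 ALLOC][9-31 FREE]
Op 4: b = malloc(9) -> b = 9; heap: [0-8 ALLOC][9-17 ALLOC][18-31 FREE]
Op 5: free(a) -> (freed a); heap: [0-8 FREE][9-17 ALLOC][18-31 FREE]
malloc(9): first-fit scan over [0-8 FREE][9-17 ALLOC][18-31 FREE] -> 0

Answer: 0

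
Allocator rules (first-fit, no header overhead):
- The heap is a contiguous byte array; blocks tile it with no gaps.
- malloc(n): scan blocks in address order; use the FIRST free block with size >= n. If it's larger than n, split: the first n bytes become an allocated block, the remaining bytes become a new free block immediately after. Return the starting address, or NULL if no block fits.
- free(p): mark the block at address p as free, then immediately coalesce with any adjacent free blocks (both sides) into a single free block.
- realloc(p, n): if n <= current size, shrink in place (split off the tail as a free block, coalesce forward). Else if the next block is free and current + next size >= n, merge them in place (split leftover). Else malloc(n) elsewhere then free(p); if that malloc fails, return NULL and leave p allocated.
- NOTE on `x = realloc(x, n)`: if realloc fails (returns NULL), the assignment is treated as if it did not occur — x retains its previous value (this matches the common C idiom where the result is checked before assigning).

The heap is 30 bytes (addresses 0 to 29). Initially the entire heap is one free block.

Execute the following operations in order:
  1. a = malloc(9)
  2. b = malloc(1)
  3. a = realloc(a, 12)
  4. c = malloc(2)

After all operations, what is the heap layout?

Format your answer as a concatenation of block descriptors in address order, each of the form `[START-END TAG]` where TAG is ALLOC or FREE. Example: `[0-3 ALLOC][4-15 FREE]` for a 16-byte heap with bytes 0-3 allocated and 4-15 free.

Answer: [0-1 ALLOC][2-8 FREE][9-9 ALLOC][10-21 ALLOC][22-29 FREE]

Derivation:
Op 1: a = malloc(9) -> a = 0; heap: [0-8 ALLOC][9-29 FREE]
Op 2: b = malloc(1) -> b = 9; heap: [0-8 ALLOC][9-9 ALLOC][10-29 FREE]
Op 3: a = realloc(a, 12) -> a = 10; heap: [0-8 FREE][9-9 ALLOC][10-21 ALLOC][22-29 FREE]
Op 4: c = malloc(2) -> c = 0; heap: [0-1 ALLOC][2-8 FREE][9-9 ALLOC][10-21 ALLOC][22-29 FREE]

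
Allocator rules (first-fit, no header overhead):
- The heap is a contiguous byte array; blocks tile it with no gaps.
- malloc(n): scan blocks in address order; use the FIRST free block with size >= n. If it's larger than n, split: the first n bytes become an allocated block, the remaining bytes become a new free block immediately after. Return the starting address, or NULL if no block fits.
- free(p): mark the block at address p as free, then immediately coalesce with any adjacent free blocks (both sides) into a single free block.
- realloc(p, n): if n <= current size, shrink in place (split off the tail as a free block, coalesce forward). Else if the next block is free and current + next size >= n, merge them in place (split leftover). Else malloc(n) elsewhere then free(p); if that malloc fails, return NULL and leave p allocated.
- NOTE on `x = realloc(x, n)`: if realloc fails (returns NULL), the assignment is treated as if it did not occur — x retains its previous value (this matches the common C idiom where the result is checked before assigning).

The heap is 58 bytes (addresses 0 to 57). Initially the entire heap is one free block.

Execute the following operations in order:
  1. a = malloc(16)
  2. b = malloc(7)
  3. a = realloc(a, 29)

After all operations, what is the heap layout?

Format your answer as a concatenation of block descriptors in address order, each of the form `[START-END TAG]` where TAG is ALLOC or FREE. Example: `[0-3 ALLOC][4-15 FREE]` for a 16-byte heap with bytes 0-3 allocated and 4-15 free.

Op 1: a = malloc(16) -> a = 0; heap: [0-15 ALLOC][16-57 FREE]
Op 2: b = malloc(7) -> b = 16; heap: [0-15 ALLOC][16-22 ALLOC][23-57 FREE]
Op 3: a = realloc(a, 29) -> a = 23; heap: [0-15 FREE][16-22 ALLOC][23-51 ALLOC][52-57 FREE]

Answer: [0-15 FREE][16-22 ALLOC][23-51 ALLOC][52-57 FREE]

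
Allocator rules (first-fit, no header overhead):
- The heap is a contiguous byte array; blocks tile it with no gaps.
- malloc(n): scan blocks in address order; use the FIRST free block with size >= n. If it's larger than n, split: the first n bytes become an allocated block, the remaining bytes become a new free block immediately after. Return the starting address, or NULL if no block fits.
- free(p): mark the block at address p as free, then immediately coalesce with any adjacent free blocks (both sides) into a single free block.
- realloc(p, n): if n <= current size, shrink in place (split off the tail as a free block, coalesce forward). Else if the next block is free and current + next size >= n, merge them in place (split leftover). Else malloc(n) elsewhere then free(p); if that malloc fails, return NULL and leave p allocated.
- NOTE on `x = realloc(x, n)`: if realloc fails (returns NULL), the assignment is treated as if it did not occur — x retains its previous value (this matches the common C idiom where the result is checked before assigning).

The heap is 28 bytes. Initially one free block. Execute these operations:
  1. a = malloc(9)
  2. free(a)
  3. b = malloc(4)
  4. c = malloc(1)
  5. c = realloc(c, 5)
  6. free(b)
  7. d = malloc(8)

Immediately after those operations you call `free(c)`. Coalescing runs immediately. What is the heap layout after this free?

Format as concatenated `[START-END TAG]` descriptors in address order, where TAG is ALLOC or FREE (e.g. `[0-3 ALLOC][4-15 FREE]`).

Answer: [0-8 FREE][9-16 ALLOC][17-27 FREE]

Derivation:
Op 1: a = malloc(9) -> a = 0; heap: [0-8 ALLOC][9-27 FREE]
Op 2: free(a) -> (freed a); heap: [0-27 FREE]
Op 3: b = malloc(4) -> b = 0; heap: [0-3 ALLOC][4-27 FREE]
Op 4: c = malloc(1) -> c = 4; heap: [0-3 ALLOC][4-4 ALLOC][5-27 FREE]
Op 5: c = realloc(c, 5) -> c = 4; heap: [0-3 ALLOC][4-8 ALLOC][9-27 FREE]
Op 6: free(b) -> (freed b); heap: [0-3 FREE][4-8 ALLOC][9-27 FREE]
Op 7: d = malloc(8) -> d = 9; heap: [0-3 FREE][4-8 ALLOC][9-16 ALLOC][17-27 FREE]
free(c): c = 4 -> block [4-8 ALLOC]; mark free, coalesce with adjacent free neighbors -> [0-8 FREE][9-16 ALLOC][17-27 FREE]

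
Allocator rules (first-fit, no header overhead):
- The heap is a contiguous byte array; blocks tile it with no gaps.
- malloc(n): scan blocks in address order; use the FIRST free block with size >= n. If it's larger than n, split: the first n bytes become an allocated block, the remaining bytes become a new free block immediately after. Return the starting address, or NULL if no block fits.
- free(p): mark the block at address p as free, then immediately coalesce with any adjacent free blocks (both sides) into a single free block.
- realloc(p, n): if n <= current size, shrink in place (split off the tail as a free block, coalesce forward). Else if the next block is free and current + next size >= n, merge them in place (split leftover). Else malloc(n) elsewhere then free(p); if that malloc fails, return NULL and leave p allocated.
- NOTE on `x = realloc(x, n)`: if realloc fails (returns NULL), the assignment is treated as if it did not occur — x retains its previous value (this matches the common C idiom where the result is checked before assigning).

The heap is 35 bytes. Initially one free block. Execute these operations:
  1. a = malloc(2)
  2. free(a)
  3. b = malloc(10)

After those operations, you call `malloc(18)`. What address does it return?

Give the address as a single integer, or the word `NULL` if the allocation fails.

Answer: 10

Derivation:
Op 1: a = malloc(2) -> a = 0; heap: [0-1 ALLOC][2-34 FREE]
Op 2: free(a) -> (freed a); heap: [0-34 FREE]
Op 3: b = malloc(10) -> b = 0; heap: [0-9 ALLOC][10-34 FREE]
malloc(18): first-fit scan over [0-9 ALLOC][10-34 FREE] -> 10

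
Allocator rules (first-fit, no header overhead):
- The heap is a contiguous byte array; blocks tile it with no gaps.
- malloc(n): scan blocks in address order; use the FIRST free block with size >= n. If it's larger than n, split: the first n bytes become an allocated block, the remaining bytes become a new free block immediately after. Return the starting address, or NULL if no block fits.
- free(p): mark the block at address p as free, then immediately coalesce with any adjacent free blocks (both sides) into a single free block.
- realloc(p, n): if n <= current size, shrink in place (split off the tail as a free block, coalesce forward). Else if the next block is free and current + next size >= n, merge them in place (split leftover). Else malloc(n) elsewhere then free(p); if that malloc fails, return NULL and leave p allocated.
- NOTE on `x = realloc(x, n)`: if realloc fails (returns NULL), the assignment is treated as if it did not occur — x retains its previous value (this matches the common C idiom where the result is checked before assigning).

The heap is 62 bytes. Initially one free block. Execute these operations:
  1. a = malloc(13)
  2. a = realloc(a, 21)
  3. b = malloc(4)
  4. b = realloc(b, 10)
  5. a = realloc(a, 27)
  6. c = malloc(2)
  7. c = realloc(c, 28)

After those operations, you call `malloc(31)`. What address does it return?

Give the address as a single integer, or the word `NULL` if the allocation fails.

Answer: NULL

Derivation:
Op 1: a = malloc(13) -> a = 0; heap: [0-12 ALLOC][13-61 FREE]
Op 2: a = realloc(a, 21) -> a = 0; heap: [0-20 ALLOC][21-61 FREE]
Op 3: b = malloc(4) -> b = 21; heap: [0-20 ALLOC][21-24 ALLOC][25-61 FREE]
Op 4: b = realloc(b, 10) -> b = 21; heap: [0-20 ALLOC][21-30 ALLOC][31-61 FREE]
Op 5: a = realloc(a, 27) -> a = 31; heap: [0-20 FREE][21-30 ALLOC][31-57 ALLOC][58-61 FREE]
Op 6: c = malloc(2) -> c = 0; heap: [0-1 ALLOC][2-20 FREE][21-30 ALLOC][31-57 ALLOC][58-61 FREE]
Op 7: c = realloc(c, 28) -> NULL (c unchanged); heap: [0-1 ALLOC][2-20 FREE][21-30 ALLOC][31-57 ALLOC][58-61 FREE]
malloc(31): first-fit scan over [0-1 ALLOC][2-20 FREE][21-30 ALLOC][31-57 ALLOC][58-61 FREE] -> NULL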